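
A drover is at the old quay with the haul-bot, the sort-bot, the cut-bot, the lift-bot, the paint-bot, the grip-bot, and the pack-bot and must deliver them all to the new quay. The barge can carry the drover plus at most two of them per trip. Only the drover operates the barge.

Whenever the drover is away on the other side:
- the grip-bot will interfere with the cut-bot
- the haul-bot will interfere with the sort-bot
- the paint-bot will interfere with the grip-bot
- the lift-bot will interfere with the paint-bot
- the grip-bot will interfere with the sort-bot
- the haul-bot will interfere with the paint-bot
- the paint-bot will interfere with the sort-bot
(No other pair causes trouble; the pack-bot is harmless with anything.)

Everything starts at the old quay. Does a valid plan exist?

No

Whatever the first load, the items left behind include a forbidden pair without the drover. No opening move is safe, so no plan exists.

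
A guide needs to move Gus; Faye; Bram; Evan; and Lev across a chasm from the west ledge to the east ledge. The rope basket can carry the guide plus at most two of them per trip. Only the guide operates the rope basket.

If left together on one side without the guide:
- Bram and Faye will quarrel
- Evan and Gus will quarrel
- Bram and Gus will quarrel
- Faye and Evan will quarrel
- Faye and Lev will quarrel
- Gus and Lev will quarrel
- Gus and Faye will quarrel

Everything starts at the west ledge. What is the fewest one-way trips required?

impossible

Following every safe sequence of crossings from the start, the most of the 5 that can be at the east ledge as the rope basket arrives there on crossings 1, 3 is 2, 3 respectively; the best ever achieved is 3 of 5.
From crossing 5 on, no configuration arises that was not already reachable earlier: only 10 distinct safe configurations (who is on which side, and where the rope basket is) can ever be reached, none of them has everyone across, and every continuation just revisits them. So no valid plan exists.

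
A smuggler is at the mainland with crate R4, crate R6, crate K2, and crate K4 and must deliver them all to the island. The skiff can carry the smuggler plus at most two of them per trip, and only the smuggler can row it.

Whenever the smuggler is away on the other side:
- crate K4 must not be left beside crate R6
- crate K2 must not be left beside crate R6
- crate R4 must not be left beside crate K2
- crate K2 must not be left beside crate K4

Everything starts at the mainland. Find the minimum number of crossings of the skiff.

5

Counting alone: the smuggler can take at most 2 across per trip to the island, so moving all 4 needs at least 2 loaded trips out, with a return between consecutive ones — at least 3 crossings.
The safety rule pushes this higher. Following every safe sequence of crossings, the most of the 4 that can be at the island as the skiff arrives there on crossing 3 is 3 — never all 4.
So no plan with fewer than 5 crossings exists, and this one achieves 5:
1. Smuggler goes to the island with crate K2 and crate R6.
2. Smuggler goes back to the mainland with crate R6.
3. Smuggler goes to the island with crate R4 and crate R6.
4. Smuggler goes back to the mainland with crate K2.
5. Smuggler goes to the island with crate K2 and crate K4.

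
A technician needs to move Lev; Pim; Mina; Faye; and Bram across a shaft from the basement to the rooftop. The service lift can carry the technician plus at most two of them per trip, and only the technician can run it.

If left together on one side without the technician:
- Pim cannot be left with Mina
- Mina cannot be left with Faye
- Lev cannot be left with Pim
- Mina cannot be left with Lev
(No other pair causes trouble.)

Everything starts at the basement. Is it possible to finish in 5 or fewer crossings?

No

Counting alone: the technician can take at most 2 across per trip to the rooftop, so moving all 5 needs at least 3 loaded trips out, with a return between consecutive ones — at least 5 crossings.
The safety rule pushes this higher. Following every safe sequence of crossings, the most of the 5 that can be at the rooftop as the service lift arrives there on crossing 5 is 4 — never all 5.
So the move cannot be finished within 5 crossings. (The shortest complete plan takes 7:)
1. Technician goes to the rooftop with Lev and Mina.  [the basement: Bram, Faye, Pim | the rooftop: Lev, Mina]
2. Technician goes back to the basement with Lev.  [the basement: Bram, Faye, Lev, Pim | the rooftop: Mina]
3. Technician goes to the rooftop with Faye and Lev.  [the basement: Bram, Pim | the rooftop: Faye, Lev, Mina]
4. Technician goes back to the basement with Mina.  [the basement: Bram, Mina, Pim | the rooftop: Faye, Lev]
5. Technician goes to the rooftop with Bram and Pim.  [the basement: Mina | the rooftop: Bram, Faye, Lev, Pim]
6. Technician goes back to the basement with Lev.  [the basement: Lev, Mina | the rooftop: Bram, Faye, Pim]
7. Technician goes to the rooftop with Lev and Mina.  [the basement: — | the rooftop: Bram, Faye, Lev, Mina, Pim]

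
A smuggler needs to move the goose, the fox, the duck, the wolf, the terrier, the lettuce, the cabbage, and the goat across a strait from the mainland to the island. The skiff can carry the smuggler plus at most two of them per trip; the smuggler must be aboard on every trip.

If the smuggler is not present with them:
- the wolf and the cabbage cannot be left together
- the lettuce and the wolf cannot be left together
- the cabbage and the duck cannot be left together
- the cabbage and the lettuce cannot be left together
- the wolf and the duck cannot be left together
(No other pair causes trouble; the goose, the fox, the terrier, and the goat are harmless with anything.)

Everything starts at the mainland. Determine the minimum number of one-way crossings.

13

Counting alone: the smuggler can take at most 2 across per trip to the island, so moving all 8 needs at least 4 loaded trips out, with a return between consecutive ones — at least 7 crossings.
The safety rule pushes this higher. Following every safe sequence of crossings, the most of the 8 that can be at the island as the skiff arrives there on crossings 7, 9, 11 is 5, 6, 7 respectively — never all 8.
So no plan with fewer than 13 crossings exists, and this one achieves 13:
1. Smuggler goes to the island with the cabbage and the wolf.
2. Smuggler goes back to the mainland with the wolf.
3. Smuggler goes to the island with the goose and the wolf.
4. Smuggler goes back to the mainland with the wolf.
5. Smuggler goes to the island with the fox and the wolf.
6. Smuggler goes back to the mainland with the wolf.
7. Smuggler goes to the island with the duck and the lettuce.
8. Smuggler goes back to the mainland with the cabbage.
9. Smuggler goes to the island with the terrier and the wolf.
10. Smuggler goes back to the mainland with the wolf.
11. Smuggler goes to the island with the goat and the wolf.
12. Smuggler goes back to the mainland with the wolf.
13. Smuggler goes to the island with the cabbage and the wolf.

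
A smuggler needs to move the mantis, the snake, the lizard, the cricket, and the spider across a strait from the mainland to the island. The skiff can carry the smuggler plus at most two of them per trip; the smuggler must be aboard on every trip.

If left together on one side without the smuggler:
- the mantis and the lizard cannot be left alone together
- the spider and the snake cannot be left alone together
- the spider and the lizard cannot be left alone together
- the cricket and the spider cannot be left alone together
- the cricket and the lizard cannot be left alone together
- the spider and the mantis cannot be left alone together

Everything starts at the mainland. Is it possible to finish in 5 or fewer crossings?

Counting alone: the smuggler can take at most 2 across per trip to the island, so moving all 5 needs at least 3 loaded trips out, with a return between consecutive ones — at least 5 crossings.
The safety rule pushes this higher. Following every safe sequence of crossings, the most of the 5 that can be at the island as the skiff arrives there on crossing 5 is 4 — never all 5.
So the move cannot be finished within 5 crossings. (The shortest complete plan takes 7:)
1. Smuggler goes to the island with the lizard and the spider.  [the mainland: the cricket, the mantis, the snake | the island: the lizard, the spider]
2. Smuggler goes back to the mainland with the lizard.  [the mainland: the cricket, the lizard, the mantis, the snake | the island: the spider]
3. Smuggler goes to the island with the cricket and the mantis.  [the mainland: the lizard, the snake | the island: the cricket, the mantis, the spider]
4. Smuggler goes back to the mainland with the spider.  [the mainland: the lizard, the snake, the spider | the island: the cricket, the mantis]
5. Smuggler goes to the island with the lizard and the snake.  [the mainland: the spider | the island: the cricket, the lizard, the mantis, the snake]
6. Smuggler goes back to the mainland with the lizard.  [the mainland: the lizard, the spider | the island: the cricket, the mantis, the snake]
7. Smuggler goes to the island with the lizard and the spider.  [the mainland: — | the island: the cricket, the lizard, the mantis, the snake, the spider]

No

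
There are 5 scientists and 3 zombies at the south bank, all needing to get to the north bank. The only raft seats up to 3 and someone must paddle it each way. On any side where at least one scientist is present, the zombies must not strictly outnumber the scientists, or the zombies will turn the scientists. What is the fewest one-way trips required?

7

Counting alone: each trip to the north bank takes at most 3 across and each return brings at least 1 back, so after t trips out (and t−1 returns) at most 3t − (t−1) of the 8 are across; that first reaches 8 at t = 4, so at least 7 crossings are needed.
The plan below uses exactly 7 crossings, so it is optimal:
1. 2 zombies → the north bank.  (the south bank: 5S 1Z; the north bank: 0S 2Z)
2. 1 zombie ← the south bank.  (the south bank: 5S 2Z; the north bank: 0S 1Z)
3. 2 scientists and 1 zombie → the north bank.  (the south bank: 3S 1Z; the north bank: 2S 2Z)
4. 1 zombie ← the south bank.  (the south bank: 3S 2Z; the north bank: 2S 1Z)
5. 1 scientist and 2 zombies → the north bank.  (the south bank: 2S 0Z; the north bank: 3S 3Z)
6. 1 zombie ← the south bank.  (the south bank: 2S 1Z; the north bank: 3S 2Z)
7. 2 scientists and 1 zombie → the north bank.  (the south bank: 0S 0Z; the north bank: 5S 3Z)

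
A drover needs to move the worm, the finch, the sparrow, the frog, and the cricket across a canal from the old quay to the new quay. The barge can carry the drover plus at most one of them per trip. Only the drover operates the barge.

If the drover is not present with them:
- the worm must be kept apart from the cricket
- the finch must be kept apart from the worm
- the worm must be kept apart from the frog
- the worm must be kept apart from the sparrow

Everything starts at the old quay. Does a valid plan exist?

Following every safe sequence of crossings from the start, the most of the 5 that can be at the new quay as the barge arrives there on crossings 1, 3 is 1, 2 respectively; the best ever achieved is 2 of 5.
From crossing 5 on, no configuration arises that was not already reachable earlier: only 11 distinct safe configurations (who is on which side, and where the barge is) can ever be reached, none of them has everyone across, and every continuation just revisits them. So no valid plan exists.

No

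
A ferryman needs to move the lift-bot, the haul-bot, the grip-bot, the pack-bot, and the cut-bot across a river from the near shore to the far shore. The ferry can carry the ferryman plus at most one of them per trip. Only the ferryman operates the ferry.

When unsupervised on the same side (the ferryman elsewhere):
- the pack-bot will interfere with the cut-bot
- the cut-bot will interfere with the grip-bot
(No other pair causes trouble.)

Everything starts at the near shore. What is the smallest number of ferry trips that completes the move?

Counting alone: the ferryman can take at most 1 across per trip to the far shore, so moving all 5 needs at least 5 loaded trips out, with a return between consecutive ones — at least 9 crossings.
The safety rule pushes this higher. Following every safe sequence of crossings, the most of the 5 that can be at the far shore as the ferry arrives there on crossing 9 is 4 — never all 5.
So no plan with fewer than 11 crossings exists, and this one achieves 11:
1. Ferryman goes to the far shore with the cut-bot.
2. Ferryman goes back to the near shore alone.
3. Ferryman goes to the far shore with the lift-bot.
4. Ferryman goes back to the near shore alone.
5. Ferryman goes to the far shore with the haul-bot.
6. Ferryman goes back to the near shore alone.
7. Ferryman goes to the far shore with the grip-bot.
8. Ferryman goes back to the near shore with the cut-bot.
9. Ferryman goes to the far shore with the pack-bot.
10. Ferryman goes back to the near shore alone.
11. Ferryman goes to the far shore with the cut-bot.

11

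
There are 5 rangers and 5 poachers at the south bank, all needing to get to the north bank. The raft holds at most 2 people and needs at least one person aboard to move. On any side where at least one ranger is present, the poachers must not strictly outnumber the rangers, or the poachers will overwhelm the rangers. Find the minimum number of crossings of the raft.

impossible

Following every safe sequence of crossings from the start, the most of the 10 that can be at the north bank as the raft arrives there on crossings 1, 3, 5, 7 is 2, 3, 4, 5 respectively; the best ever achieved is 5 of 10.
From crossing 9 on, no configuration arises that was not already reachable earlier: only 13 distinct safe configurations (who is on which side, and where the raft is) can ever be reached, none of them has everyone across, and every continuation just revisits them. They are: 0 rangers + 0 poachers across (raft back at the start); 0 rangers + 1 poacher across (raft there); 0 rangers + 1 poacher across (raft back at the start); 0 rangers + 2 poachers across (raft there); 0 rangers + 2 poachers across (raft back at the start); 0 rangers + 3 poachers across (raft there); 0 rangers + 3 poachers across (raft back at the start); 0 rangers + 4 poachers across (raft there); 0 rangers + 4 poachers across (raft back at the start); 0 rangers + 5 poachers across (raft there); 1 ranger + 1 poacher across (raft there); 1 ranger + 1 poacher across (raft back at the start); 2 rangers + 2 poachers across (raft there). So no valid plan exists.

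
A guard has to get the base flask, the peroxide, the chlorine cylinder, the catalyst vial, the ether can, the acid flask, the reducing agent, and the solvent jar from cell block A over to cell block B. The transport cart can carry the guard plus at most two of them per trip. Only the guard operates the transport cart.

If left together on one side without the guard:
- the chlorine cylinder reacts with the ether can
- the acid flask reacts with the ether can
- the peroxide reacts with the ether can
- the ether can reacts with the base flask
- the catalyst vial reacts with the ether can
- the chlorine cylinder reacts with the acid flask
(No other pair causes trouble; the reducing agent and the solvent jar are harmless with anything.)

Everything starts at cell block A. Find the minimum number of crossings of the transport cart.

13

Counting alone: the guard can take at most 2 across per trip to cell block B, so moving all 8 needs at least 4 loaded trips out, with a return between consecutive ones — at least 7 crossings.
The safety rule pushes this higher. Following every safe sequence of crossings, the most of the 8 that can be at cell block B as the transport cart arrives there on crossings 7, 9, 11 is 5, 6, 7 respectively — never all 8.
So no plan with fewer than 13 crossings exists, and this one achieves 13:
1. Guard goes to cell block B with the chlorine cylinder and the ether can.
2. Guard goes back to cell block A with the chlorine cylinder.
3. Guard goes to cell block B with the base flask and the chlorine cylinder.
4. Guard goes back to cell block A with the ether can.
5. Guard goes to cell block B with the ether can and the peroxide.
6. Guard goes back to cell block A with the ether can.
7. Guard goes to cell block B with the catalyst vial and the ether can.
8. Guard goes back to cell block A with the ether can.
9. Guard goes to cell block B with the ether can and the reducing agent.
10. Guard goes back to cell block A with the ether can.
11. Guard goes to cell block B with the ether can and the solvent jar.
12. Guard goes back to cell block A with the ether can.
13. Guard goes to cell block B with the acid flask and the ether can.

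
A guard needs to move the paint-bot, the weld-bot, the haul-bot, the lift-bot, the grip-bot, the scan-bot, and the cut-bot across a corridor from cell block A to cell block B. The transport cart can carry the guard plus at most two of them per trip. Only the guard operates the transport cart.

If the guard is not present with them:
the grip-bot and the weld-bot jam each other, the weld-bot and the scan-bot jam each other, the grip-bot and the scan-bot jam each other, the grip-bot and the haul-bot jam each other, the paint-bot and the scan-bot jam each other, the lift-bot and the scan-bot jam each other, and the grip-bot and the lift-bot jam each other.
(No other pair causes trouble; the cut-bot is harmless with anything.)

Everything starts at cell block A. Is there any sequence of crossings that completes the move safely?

1. Guard goes to cell block B with the grip-bot and the scan-bot.  [cell block A: the cut-bot, the haul-bot, the lift-bot, the paint-bot, the weld-bot | cell block B: the grip-bot, the scan-bot]
2. Guard goes back to cell block A with the grip-bot.  [cell block A: the cut-bot, the grip-bot, the haul-bot, the lift-bot, the paint-bot, the weld-bot | cell block B: the scan-bot]
3. Guard goes to cell block B with the grip-bot and the paint-bot.  [cell block A: the cut-bot, the haul-bot, the lift-bot, the weld-bot | cell block B: the grip-bot, the paint-bot, the scan-bot]
4. Guard goes back to cell block A with the scan-bot.  [cell block A: the cut-bot, the haul-bot, the lift-bot, the scan-bot, the weld-bot | cell block B: the grip-bot, the paint-bot]
5. Guard goes to cell block B with the lift-bot and the weld-bot.  [cell block A: the cut-bot, the haul-bot, the scan-bot | cell block B: the grip-bot, the lift-bot, the paint-bot, the weld-bot]
6. Guard goes back to cell block A with the grip-bot.  [cell block A: the cut-bot, the grip-bot, the haul-bot, the scan-bot | cell block B: the lift-bot, the paint-bot, the weld-bot]
7. Guard goes to cell block B with the grip-bot and the haul-bot.  [cell block A: the cut-bot, the scan-bot | cell block B: the grip-bot, the haul-bot, the lift-bot, the paint-bot, the weld-bot]
8. Guard goes back to cell block A with the grip-bot.  [cell block A: the cut-bot, the grip-bot, the scan-bot | cell block B: the haul-bot, the lift-bot, the paint-bot, the weld-bot]
9. Guard goes to cell block B with the cut-bot and the grip-bot.  [cell block A: the scan-bot | cell block B: the cut-bot, the grip-bot, the haul-bot, the lift-bot, the paint-bot, the weld-bot]
10. Guard goes back to cell block A with the grip-bot.  [cell block A: the grip-bot, the scan-bot | cell block B: the cut-bot, the haul-bot, the lift-bot, the paint-bot, the weld-bot]
11. Guard goes to cell block B with the grip-bot and the scan-bot.  [cell block A: — | cell block B: the cut-bot, the grip-bot, the haul-bot, the lift-bot, the paint-bot, the scan-bot, the weld-bot]

Yes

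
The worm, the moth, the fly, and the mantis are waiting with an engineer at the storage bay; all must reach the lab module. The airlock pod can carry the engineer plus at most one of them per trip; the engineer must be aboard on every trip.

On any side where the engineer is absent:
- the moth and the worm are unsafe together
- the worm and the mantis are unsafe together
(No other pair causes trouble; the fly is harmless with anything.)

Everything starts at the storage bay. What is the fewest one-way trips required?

9

Counting alone: the engineer can take at most 1 across per trip to the lab module, so moving all 4 needs at least 4 loaded trips out, with a return between consecutive ones — at least 7 crossings.
The safety rule pushes this higher. Following every safe sequence of crossings, the most of the 4 that can be at the lab module as the airlock pod arrives there on crossing 7 is 3 — never all 4.
So no plan with fewer than 9 crossings exists, and this one achieves 9:
1. Engineer goes to the lab module with the worm.  [the storage bay: the fly, the mantis, the moth | the lab module: the worm]
2. Engineer goes back to the storage bay alone.  [the storage bay: the fly, the mantis, the moth | the lab module: the worm]
3. Engineer goes to the lab module with the moth.  [the storage bay: the fly, the mantis | the lab module: the moth, the worm]
4. Engineer goes back to the storage bay with the worm.  [the storage bay: the fly, the mantis, the worm | the lab module: the moth]
5. Engineer goes to the lab module with the mantis.  [the storage bay: the fly, the worm | the lab module: the mantis, the moth]
6. Engineer goes back to the storage bay alone.  [the storage bay: the fly, the worm | the lab module: the mantis, the moth]
7. Engineer goes to the lab module with the fly.  [the storage bay: the worm | the lab module: the fly, the mantis, the moth]
8. Engineer goes back to the storage bay alone.  [the storage bay: the worm | the lab module: the fly, the mantis, the moth]
9. Engineer goes to the lab module with the worm.  [the storage bay: — | the lab module: the fly, the mantis, the moth, the worm]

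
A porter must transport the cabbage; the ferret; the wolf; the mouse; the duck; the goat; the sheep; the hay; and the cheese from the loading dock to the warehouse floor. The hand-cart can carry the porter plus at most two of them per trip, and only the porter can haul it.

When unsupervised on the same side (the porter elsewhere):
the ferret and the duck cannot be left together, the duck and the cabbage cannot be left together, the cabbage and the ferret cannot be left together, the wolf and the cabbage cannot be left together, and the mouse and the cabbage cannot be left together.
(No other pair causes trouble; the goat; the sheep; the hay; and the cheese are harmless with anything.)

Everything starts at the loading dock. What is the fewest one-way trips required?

15

Counting alone: the porter can take at most 2 across per trip to the warehouse floor, so moving all 9 needs at least 5 loaded trips out, with a return between consecutive ones — at least 9 crossings.
The safety rule pushes this higher. Following every safe sequence of crossings, the most of the 9 that can be at the warehouse floor as the hand-cart arrives there on crossings 9, 11, 13 is 6, 7, 8 respectively — never all 9.
So no plan with fewer than 15 crossings exists, and this one achieves 15:
1. Porter goes to the warehouse floor with the cabbage and the ferret.  [the loading dock: the cheese, the duck, the goat, the hay, the mouse, the sheep, the wolf | the warehouse floor: the cabbage, the ferret]
2. Porter goes back to the loading dock with the cabbage.  [the loading dock: the cabbage, the cheese, the duck, the goat, the hay, the mouse, the sheep, the wolf | the warehouse floor: the ferret]
3. Porter goes to the warehouse floor with the cabbage and the wolf.  [the loading dock: the cheese, the duck, the goat, the hay, the mouse, the sheep | the warehouse floor: the cabbage, the ferret, the wolf]
4. Porter goes back to the loading dock with the cabbage.  [the loading dock: the cabbage, the cheese, the duck, the goat, the hay, the mouse, the sheep | the warehouse floor: the ferret, the wolf]
5. Porter goes to the warehouse floor with the cabbage and the mouse.  [the loading dock: the cheese, the duck, the goat, the hay, the sheep | the warehouse floor: the cabbage, the ferret, the mouse, the wolf]
6. Porter goes back to the loading dock with the cabbage.  [the loading dock: the cabbage, the cheese, the duck, the goat, the hay, the sheep | the warehouse floor: the ferret, the mouse, the wolf]
7. Porter goes to the warehouse floor with the cabbage and the goat.  [the loading dock: the cheese, the duck, the hay, the sheep | the warehouse floor: the cabbage, the ferret, the goat, the mouse, the wolf]
8. Porter goes back to the loading dock with the cabbage.  [the loading dock: the cabbage, the cheese, the duck, the hay, the sheep | the warehouse floor: the ferret, the goat, the mouse, the wolf]
9. Porter goes to the warehouse floor with the cabbage and the sheep.  [the loading dock: the cheese, the duck, the hay | the warehouse floor: the cabbage, the ferret, the goat, the mouse, the sheep, the wolf]
10. Porter goes back to the loading dock with the cabbage.  [the loading dock: the cabbage, the cheese, the duck, the hay | the warehouse floor: the ferret, the goat, the mouse, the sheep, the wolf]
11. Porter goes to the warehouse floor with the cabbage and the hay.  [the loading dock: the cheese, the duck | the warehouse floor: the cabbage, the ferret, the goat, the hay, the mouse, the sheep, the wolf]
12. Porter goes back to the loading dock with the cabbage.  [the loading dock: the cabbage, the cheese, the duck | the warehouse floor: the ferret, the goat, the hay, the mouse, the sheep, the wolf]
13. Porter goes to the warehouse floor with the cabbage and the cheese.  [the loading dock: the duck | the warehouse floor: the cabbage, the cheese, the ferret, the goat, the hay, the mouse, the sheep, the wolf]
14. Porter goes back to the loading dock with the cabbage.  [the loading dock: the cabbage, the duck | the warehouse floor: the cheese, the ferret, the goat, the hay, the mouse, the sheep, the wolf]
15. Porter goes to the warehouse floor with the cabbage and the duck.  [the loading dock: — | the warehouse floor: the cabbage, the cheese, the duck, the ferret, the goat, the hay, the mouse, the sheep, the wolf]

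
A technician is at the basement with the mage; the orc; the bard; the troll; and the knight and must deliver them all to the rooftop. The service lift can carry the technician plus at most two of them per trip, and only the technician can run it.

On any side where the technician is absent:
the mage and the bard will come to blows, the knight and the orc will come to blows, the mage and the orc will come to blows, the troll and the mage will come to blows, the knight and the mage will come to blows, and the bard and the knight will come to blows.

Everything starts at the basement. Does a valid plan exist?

1. Technician goes to the rooftop with the knight and the mage.  [the basement: the bard, the orc, the troll | the rooftop: the knight, the mage]
2. Technician goes back to the basement with the mage.  [the basement: the bard, the mage, the orc, the troll | the rooftop: the knight]
3. Technician goes to the rooftop with the mage and the troll.  [the basement: the bard, the orc | the rooftop: the knight, the mage, the troll]
4. Technician goes back to the basement with the mage.  [the basement: the bard, the mage, the orc | the rooftop: the knight, the troll]
5. Technician goes to the rooftop with the bard and the orc.  [the basement: the mage | the rooftop: the bard, the knight, the orc, the troll]
6. Technician goes back to the basement with the knight.  [the basement: the knight, the mage | the rooftop: the bard, the orc, the troll]
7. Technician goes to the rooftop with the knight and the mage.  [the basement: — | the rooftop: the bard, the knight, the mage, the orc, the troll]

Yes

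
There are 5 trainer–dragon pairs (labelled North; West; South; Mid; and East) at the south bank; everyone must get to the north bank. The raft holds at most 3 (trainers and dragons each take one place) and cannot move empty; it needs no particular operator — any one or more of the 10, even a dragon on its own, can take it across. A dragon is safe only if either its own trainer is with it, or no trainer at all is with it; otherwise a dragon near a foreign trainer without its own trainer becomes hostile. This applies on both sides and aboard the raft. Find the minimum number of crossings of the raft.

Counting alone: each trip to the north bank takes at most 3 across and each return brings at least 1 back, so after t trips out (and t−1 returns) at most 3t − (t−1) of the 10 are across; that first reaches 10 at t = 5, so at least 9 crossings are needed.
The safety rule pushes this higher. Following every safe sequence of crossings, the most of the 10 that can be at the north bank as the raft arrives there on crossing 9 is 9 — never all 10.
So no plan with fewer than 11 crossings exists, and this one achieves 11:
1. dragon North and trainer North cross → the north bank.
2. trainer North crosses ← the south bank.
3. dragon Mid, dragon South, and dragon West cross → the north bank.
4. dragon North crosses ← the south bank.
5. trainer Mid, trainer South, and trainer West cross → the north bank.
6. dragon West and trainer West cross ← the south bank.
7. trainer East, trainer North, and trainer West cross → the north bank.
8. dragon South crosses ← the south bank.
9. dragon North and dragon West cross → the north bank.
10. dragon North crosses ← the south bank.
11. dragon East, dragon North, and dragon South cross → the north bank.

11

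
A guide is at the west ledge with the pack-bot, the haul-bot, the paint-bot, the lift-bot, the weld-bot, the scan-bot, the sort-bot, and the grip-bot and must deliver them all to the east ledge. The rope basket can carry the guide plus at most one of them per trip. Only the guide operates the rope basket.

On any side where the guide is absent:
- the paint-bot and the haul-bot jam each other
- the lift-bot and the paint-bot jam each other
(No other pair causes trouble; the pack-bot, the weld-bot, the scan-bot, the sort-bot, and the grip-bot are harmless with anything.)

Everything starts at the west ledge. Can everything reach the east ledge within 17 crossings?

Yes — this plan uses 17 crossings (≤ 17):
1. Guide goes to the east ledge with the paint-bot.
2. Guide goes back to the west ledge alone.
3. Guide goes to the east ledge with the pack-bot.
4. Guide goes back to the west ledge alone.
5. Guide goes to the east ledge with the haul-bot.
6. Guide goes back to the west ledge with the paint-bot.
7. Guide goes to the east ledge with the lift-bot.
8. Guide goes back to the west ledge alone.
9. Guide goes to the east ledge with the weld-bot.
10. Guide goes back to the west ledge alone.
11. Guide goes to the east ledge with the scan-bot.
12. Guide goes back to the west ledge alone.
13. Guide goes to the east ledge with the sort-bot.
14. Guide goes back to the west ledge alone.
15. Guide goes to the east ledge with the grip-bot.
16. Guide goes back to the west ledge alone.
17. Guide goes to the east ledge with the paint-bot.

Yes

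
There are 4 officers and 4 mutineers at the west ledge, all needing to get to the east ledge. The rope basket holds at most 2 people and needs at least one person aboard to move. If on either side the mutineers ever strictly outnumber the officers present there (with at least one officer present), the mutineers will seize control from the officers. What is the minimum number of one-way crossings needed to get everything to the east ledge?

Following every safe sequence of crossings from the start, the most of the 8 that can be at the east ledge as the rope basket arrives there on crossings 1, 3, 5 is 2, 3, 4 respectively; the best ever achieved is 4 of 8.
From crossing 7 on, no configuration arises that was not already reachable earlier: only 11 distinct safe configurations (who is on which side, and where the rope basket is) can ever be reached, none of them has everyone across, and every continuation just revisits them. They are: 0 officers + 0 mutineers across (rope basket back at the start); 0 officers + 1 mutineer across (rope basket there); 0 officers + 1 mutineer across (rope basket back at the start); 0 officers + 2 mutineers across (rope basket there); 0 officers + 2 mutineers across (rope basket back at the start); 0 officers + 3 mutineers across (rope basket there); 0 officers + 3 mutineers across (rope basket back at the start); 0 officers + 4 mutineers across (rope basket there); 1 officer + 1 mutineer across (rope basket there); 1 officer + 1 mutineer across (rope basket back at the start); 2 officers + 2 mutineers across (rope basket there). So no valid plan exists.

impossible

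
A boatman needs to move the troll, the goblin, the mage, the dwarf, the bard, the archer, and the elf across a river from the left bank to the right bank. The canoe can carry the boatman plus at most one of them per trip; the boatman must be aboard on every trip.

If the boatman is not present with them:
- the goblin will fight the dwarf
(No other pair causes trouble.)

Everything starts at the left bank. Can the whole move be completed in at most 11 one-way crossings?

Counting alone: the boatman can take at most 1 across per trip to the right bank, so moving all 7 needs at least 7 loaded trips out, with a return between consecutive ones — at least 13 crossings.
Since 11 < 13, 11 crossings cannot be enough. (The shortest complete plan in fact takes 13:)
1. Boatman goes to the right bank with the goblin.  [the left bank: the archer, the bard, the dwarf, the elf, the mage, the troll | the right bank: the goblin]
2. Boatman goes back to the left bank alone.  [the left bank: the archer, the bard, the dwarf, the elf, the mage, the troll | the right bank: the goblin]
3. Boatman goes to the right bank with the troll.  [the left bank: the archer, the bard, the dwarf, the elf, the mage | the right bank: the goblin, the troll]
4. Boatman goes back to the left bank alone.  [the left bank: the archer, the bard, the dwarf, the elf, the mage | the right bank: the goblin, the troll]
5. Boatman goes to the right bank with the mage.  [the left bank: the archer, the bard, the dwarf, the elf | the right bank: the goblin, the mage, the troll]
6. Boatman goes back to the left bank alone.  [the left bank: the archer, the bard, the dwarf, the elf | the right bank: the goblin, the mage, the troll]
7. Boatman goes to the right bank with the bard.  [the left bank: the archer, the dwarf, the elf | the right bank: the bard, the goblin, the mage, the troll]
8. Boatman goes back to the left bank alone.  [the left bank: the archer, the dwarf, the elf | the right bank: the bard, the goblin, the mage, the troll]
9. Boatman goes to the right bank with the archer.  [the left bank: the dwarf, the elf | the right bank: the archer, the bard, the goblin, the mage, the troll]
10. Boatman goes back to the left bank alone.  [the left bank: the dwarf, the elf | the right bank: the archer, the bard, the goblin, the mage, the troll]
11. Boatman goes to the right bank with the elf.  [the left bank: the dwarf | the right bank: the archer, the bard, the elf, the goblin, the mage, the troll]
12. Boatman goes back to the left bank alone.  [the left bank: the dwarf | the right bank: the archer, the bard, the elf, the goblin, the mage, the troll]
13. Boatman goes to the right bank with the dwarf.  [the left bank: — | the right bank: the archer, the bard, the dwarf, the elf, the goblin, the mage, the troll]

No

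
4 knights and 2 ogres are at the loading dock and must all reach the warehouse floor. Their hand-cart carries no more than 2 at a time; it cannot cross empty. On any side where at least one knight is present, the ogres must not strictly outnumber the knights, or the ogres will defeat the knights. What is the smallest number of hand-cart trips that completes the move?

9

Counting alone: each trip to the warehouse floor takes at most 2 across and each return brings at least 1 back, so after t trips out (and t−1 returns) at most 2t − (t−1) of the 6 are across; that first reaches 6 at t = 5, so at least 9 crossings are needed.
The plan below uses exactly 9 crossings, so it is optimal:
1. 2 ogres → the warehouse floor.  (the loading dock: 4K 0O; the warehouse floor: 0K 2O)
2. 1 ogre ← the loading dock.  (the loading dock: 4K 1O; the warehouse floor: 0K 1O)
3. 2 knights → the warehouse floor.  (the loading dock: 2K 1O; the warehouse floor: 2K 1O)
4. 1 ogre ← the loading dock.  (the loading dock: 2K 2O; the warehouse floor: 2K 0O)
5. 2 ogres → the warehouse floor.  (the loading dock: 2K 0O; the warehouse floor: 2K 2O)
6. 1 ogre ← the loading dock.  (the loading dock: 2K 1O; the warehouse floor: 2K 1O)
7. 1 knight and 1 ogre → the warehouse floor.  (the loading dock: 1K 0O; the warehouse floor: 3K 2O)
8. 1 ogre ← the loading dock.  (the loading dock: 1K 1O; the warehouse floor: 3K 1O)
9. 1 knight and 1 ogre → the warehouse floor.  (the loading dock: 0K 0O; the warehouse floor: 4K 2O)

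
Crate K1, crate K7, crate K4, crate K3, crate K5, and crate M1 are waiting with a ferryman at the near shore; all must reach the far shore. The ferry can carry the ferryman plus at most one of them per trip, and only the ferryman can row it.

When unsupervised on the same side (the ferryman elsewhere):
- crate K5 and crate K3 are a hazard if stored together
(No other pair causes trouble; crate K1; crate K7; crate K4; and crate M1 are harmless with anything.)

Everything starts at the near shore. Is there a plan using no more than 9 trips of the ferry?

Counting alone: the ferryman can take at most 1 across per trip to the far shore, so moving all 6 needs at least 6 loaded trips out, with a return between consecutive ones — at least 11 crossings.
Since 9 < 11, 9 crossings cannot be enough. (The shortest complete plan in fact takes 11:)
1. Ferryman goes to the far shore with crate K3.  [the near shore: crate K1, crate K4, crate K5, crate K7, crate M1 | the far shore: crate K3]
2. Ferryman goes back to the near shore alone.  [the near shore: crate K1, crate K4, crate K5, crate K7, crate M1 | the far shore: crate K3]
3. Ferryman goes to the far shore with crate K1.  [the near shore: crate K4, crate K5, crate K7, crate M1 | the far shore: crate K1, crate K3]
4. Ferryman goes back to the near shore alone.  [the near shore: crate K4, crate K5, crate K7, crate M1 | the far shore: crate K1, crate K3]
5. Ferryman goes to the far shore with crate K7.  [the near shore: crate K4, crate K5, crate M1 | the far shore: crate K1, crate K3, crate K7]
6. Ferryman goes back to the near shore alone.  [the near shore: crate K4, crate K5, crate M1 | the far shore: crate K1, crate K3, crate K7]
7. Ferryman goes to the far shore with crate K4.  [the near shore: crate K5, crate M1 | the far shore: crate K1, crate K3, crate K4, crate K7]
8. Ferryman goes back to the near shore alone.  [the near shore: crate K5, crate M1 | the far shore: crate K1, crate K3, crate K4, crate K7]
9. Ferryman goes to the far shore with crate M1.  [the near shore: crate K5 | the far shore: crate K1, crate K3, crate K4, crate K7, crate M1]
10. Ferryman goes back to the near shore alone.  [the near shore: crate K5 | the far shore: crate K1, crate K3, crate K4, crate K7, crate M1]
11. Ferryman goes to the far shore with crate K5.  [the near shore: — | the far shore: crate K1, crate K3, crate K4, crate K5, crate K7, crate M1]

No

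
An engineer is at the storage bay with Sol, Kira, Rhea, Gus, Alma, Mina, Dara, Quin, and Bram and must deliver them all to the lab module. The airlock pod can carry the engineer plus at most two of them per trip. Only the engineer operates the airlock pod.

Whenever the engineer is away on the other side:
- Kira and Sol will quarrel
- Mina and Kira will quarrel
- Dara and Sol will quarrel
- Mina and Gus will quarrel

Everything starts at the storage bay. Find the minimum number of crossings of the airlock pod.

11

Counting alone: the engineer can take at most 2 across per trip to the lab module, so moving all 9 needs at least 5 loaded trips out, with a return between consecutive ones — at least 9 crossings.
The safety rule pushes this higher. Following every safe sequence of crossings, the most of the 9 that can be at the lab module as the airlock pod arrives there on crossing 9 is 8 — never all 9.
So no plan with fewer than 11 crossings exists, and this one achieves 11:
1. Engineer goes to the lab module with Mina and Sol.
2. Engineer goes back to the storage bay alone.
3. Engineer goes to the lab module with Kira.
4. Engineer goes back to the storage bay with Mina and Sol.
5. Engineer goes to the lab module with Dara and Gus.
6. Engineer goes back to the storage bay alone.
7. Engineer goes to the lab module with Alma and Rhea.
8. Engineer goes back to the storage bay alone.
9. Engineer goes to the lab module with Bram and Quin.
10. Engineer goes back to the storage bay alone.
11. Engineer goes to the lab module with Mina and Sol.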